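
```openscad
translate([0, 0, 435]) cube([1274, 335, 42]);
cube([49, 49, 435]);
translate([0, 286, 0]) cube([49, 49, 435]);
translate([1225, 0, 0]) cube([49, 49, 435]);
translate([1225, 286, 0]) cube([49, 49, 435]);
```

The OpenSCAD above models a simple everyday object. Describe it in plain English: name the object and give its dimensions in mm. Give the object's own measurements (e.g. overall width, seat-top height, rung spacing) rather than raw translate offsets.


A long wooden bench with a 1274 mm (x) × 335 mm (y) seat, 42 mm thick, its top surface 477 mm above the floor. Four 49 mm square legs at the seat corners, flush with the edges, run from z = 0 to the seat underside.


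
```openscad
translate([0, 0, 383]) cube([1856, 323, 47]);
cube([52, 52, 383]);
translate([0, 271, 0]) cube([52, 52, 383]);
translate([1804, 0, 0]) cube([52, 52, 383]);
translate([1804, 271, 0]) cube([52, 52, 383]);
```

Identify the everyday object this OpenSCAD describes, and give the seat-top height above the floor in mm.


A bench. The seat-top height is 430 mm.

A long slab on four corner posts — a bench. The slab sits at z = 383 with thickness 47, so the top is 383 + 47 = 430 mm.


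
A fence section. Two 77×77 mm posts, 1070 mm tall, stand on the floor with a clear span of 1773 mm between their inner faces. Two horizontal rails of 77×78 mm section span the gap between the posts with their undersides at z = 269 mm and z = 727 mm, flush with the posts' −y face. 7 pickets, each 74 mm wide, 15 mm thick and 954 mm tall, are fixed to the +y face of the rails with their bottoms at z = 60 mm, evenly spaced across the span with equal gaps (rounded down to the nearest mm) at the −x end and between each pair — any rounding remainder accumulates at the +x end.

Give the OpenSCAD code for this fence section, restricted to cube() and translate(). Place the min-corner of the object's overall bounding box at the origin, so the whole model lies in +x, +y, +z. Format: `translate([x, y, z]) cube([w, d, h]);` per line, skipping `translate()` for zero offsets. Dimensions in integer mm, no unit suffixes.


cube([77, 77, 1070]);
translate([1850, 0, 0]) cube([77, 77, 1070]);
translate([77, 0, 269]) cube([1773, 77, 78]);
translate([77, 0, 727]) cube([1773, 77, 78]);
translate([233, 77, 60]) cube([74, 15, 954]);
translate([463, 77, 60]) cube([74, 15, 954]);
translate([693, 77, 60]) cube([74, 15, 954]);
translate([923, 77, 60]) cube([74, 15, 954]);
translate([1153, 77, 60]) cube([74, 15, 954]);
translate([1383, 77, 60]) cube([74, 15, 954]);
translate([1613, 77, 60]) cube([74, 15, 954]);


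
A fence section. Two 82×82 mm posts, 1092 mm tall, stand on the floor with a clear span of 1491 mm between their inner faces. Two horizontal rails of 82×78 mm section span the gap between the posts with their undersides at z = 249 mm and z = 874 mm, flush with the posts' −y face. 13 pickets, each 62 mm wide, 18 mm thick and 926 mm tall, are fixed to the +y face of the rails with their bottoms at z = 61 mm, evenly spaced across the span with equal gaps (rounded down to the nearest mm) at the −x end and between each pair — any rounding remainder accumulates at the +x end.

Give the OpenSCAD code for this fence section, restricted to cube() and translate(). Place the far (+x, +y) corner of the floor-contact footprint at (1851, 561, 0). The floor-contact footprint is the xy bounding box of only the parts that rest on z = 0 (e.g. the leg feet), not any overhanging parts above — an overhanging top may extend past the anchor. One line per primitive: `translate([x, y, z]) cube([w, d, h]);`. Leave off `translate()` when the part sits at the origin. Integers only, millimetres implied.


translate([196, 479, 0]) cube([82, 82, 1092]);
translate([1769, 479, 0]) cube([82, 82, 1092]);
translate([278, 479, 249]) cube([1491, 82, 78]);
translate([278, 479, 874]) cube([1491, 82, 78]);
translate([326, 561, 61]) cube([62, 18, 926]);
translate([436, 561, 61]) cube([62, 18, 926]);
translate([546, 561, 61]) cube([62, 18, 926]);
translate([656, 561, 61]) cube([62, 18, 926]);
translate([766, 561, 61]) cube([62, 18, 926]);
translate([876, 561, 61]) cube([62, 18, 926]);
translate([986, 561, 61]) cube([62, 18, 926]);
translate([1096, 561, 61]) cube([62, 18, 926]);
translate([1206, 561, 61]) cube([62, 18, 926]);
translate([1316, 561, 61]) cube([62, 18, 926]);
translate([1426, 561, 61]) cube([62, 18, 926]);
translate([1536, 561, 61]) cube([62, 18, 926]);
translate([1646, 561, 61]) cube([62, 18, 926]);


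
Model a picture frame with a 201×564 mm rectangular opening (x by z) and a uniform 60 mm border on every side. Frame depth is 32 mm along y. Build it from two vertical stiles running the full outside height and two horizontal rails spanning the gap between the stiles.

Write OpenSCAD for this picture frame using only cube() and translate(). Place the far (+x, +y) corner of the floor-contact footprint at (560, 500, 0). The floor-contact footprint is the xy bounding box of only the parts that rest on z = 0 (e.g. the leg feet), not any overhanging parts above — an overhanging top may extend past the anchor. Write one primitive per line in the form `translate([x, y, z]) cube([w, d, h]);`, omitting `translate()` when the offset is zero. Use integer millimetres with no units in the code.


translate([239, 468, 0]) cube([60, 32, 684]);
translate([500, 468, 0]) cube([60, 32, 684]);
translate([299, 468, 0]) cube([201, 32, 60]);
translate([299, 468, 624]) cube([201, 32, 60]);


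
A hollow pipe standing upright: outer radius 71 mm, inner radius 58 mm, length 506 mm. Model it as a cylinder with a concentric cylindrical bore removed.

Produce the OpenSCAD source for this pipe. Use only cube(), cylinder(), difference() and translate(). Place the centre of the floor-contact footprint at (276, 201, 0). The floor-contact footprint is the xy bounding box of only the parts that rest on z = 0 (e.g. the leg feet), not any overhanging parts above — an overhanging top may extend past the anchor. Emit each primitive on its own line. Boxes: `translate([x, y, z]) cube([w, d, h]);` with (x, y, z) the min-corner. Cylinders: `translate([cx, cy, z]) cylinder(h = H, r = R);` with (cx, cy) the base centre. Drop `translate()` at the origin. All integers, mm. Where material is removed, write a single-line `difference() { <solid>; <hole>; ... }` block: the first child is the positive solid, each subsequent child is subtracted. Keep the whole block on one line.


difference() { translate([276, 201, 0]) cylinder(h = 506, r = 71); translate([276, 201, 0]) cylinder(h = 506, r = 58); }


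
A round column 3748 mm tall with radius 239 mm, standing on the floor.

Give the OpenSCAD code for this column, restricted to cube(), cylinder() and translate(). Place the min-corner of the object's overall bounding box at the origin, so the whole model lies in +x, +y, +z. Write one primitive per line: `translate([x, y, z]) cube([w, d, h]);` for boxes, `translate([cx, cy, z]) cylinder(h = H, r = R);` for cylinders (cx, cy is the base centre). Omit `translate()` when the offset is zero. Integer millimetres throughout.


translate([239, 239, 0]) cylinder(h = 3748, r = 239);


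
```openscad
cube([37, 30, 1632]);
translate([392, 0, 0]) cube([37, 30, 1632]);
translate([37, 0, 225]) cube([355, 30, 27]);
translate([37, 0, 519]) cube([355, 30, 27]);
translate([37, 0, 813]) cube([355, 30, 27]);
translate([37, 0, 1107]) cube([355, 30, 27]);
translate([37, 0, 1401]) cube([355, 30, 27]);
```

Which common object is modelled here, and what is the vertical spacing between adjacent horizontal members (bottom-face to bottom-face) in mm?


A ladder. The rung spacing is 294 mm.

Two tall 37×30 posts with 5 short bars between them — a ladder. Adjacent rungs sit at z = 225 and z = 519, so the spacing is 519 − 225 = 294 mm.


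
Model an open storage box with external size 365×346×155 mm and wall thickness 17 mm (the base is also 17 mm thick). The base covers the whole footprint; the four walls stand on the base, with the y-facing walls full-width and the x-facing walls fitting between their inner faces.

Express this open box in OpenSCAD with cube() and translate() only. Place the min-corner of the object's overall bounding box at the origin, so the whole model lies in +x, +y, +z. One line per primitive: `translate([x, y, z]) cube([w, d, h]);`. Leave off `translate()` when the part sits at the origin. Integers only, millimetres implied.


cube([365, 346, 17]);
translate([0, 0, 17]) cube([365, 17, 138]);
translate([0, 329, 17]) cube([365, 17, 138]);
translate([0, 17, 17]) cube([17, 312, 138]);
translate([348, 17, 17]) cube([17, 312, 138]);


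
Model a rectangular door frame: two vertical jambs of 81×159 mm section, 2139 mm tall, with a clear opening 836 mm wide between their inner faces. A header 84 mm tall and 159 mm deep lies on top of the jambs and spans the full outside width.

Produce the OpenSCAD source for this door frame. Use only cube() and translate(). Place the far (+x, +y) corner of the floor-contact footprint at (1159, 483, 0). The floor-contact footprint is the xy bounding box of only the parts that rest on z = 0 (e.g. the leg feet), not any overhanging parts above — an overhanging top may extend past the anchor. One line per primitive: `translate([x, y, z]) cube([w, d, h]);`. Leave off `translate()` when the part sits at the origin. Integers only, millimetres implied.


translate([161, 324, 0]) cube([81, 159, 2139]);
translate([1078, 324, 0]) cube([81, 159, 2139]);
translate([161, 324, 2139]) cube([998, 159, 84]);


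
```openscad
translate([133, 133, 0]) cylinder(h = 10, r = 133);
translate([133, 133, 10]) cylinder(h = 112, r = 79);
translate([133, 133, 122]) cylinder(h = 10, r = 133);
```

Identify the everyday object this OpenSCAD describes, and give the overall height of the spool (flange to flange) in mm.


A spool. The overall height is 132 mm.

Three coaxial cylinders, large–small–large — a spool. Two 10 mm flanges and a 112 mm core give 10 + 112 + 10 = 132 mm.


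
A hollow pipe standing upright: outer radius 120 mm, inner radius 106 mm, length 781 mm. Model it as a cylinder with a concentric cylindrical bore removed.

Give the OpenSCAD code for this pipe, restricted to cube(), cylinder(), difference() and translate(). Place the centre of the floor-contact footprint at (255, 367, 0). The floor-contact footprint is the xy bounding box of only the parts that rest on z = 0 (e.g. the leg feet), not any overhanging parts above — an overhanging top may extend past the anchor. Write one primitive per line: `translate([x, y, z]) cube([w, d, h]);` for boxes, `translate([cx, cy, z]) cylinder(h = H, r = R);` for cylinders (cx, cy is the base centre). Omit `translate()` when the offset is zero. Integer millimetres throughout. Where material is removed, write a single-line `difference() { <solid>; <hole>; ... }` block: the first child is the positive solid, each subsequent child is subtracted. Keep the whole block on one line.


difference() { translate([255, 367, 0]) cylinder(h = 781, r = 120); translate([255, 367, 0]) cylinder(h = 781, r = 106); }


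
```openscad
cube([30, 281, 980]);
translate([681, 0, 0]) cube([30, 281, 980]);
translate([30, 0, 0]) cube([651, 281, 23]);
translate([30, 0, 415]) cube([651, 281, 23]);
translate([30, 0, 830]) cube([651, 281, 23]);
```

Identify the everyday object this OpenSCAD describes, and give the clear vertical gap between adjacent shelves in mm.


A bookshelf. The clear shelf gap is 392 mm.

Two tall side panels with 3 horizontal boards between them — a bookshelf. The first two shelf undersides are at z = 0 and z = 415; with shelf thickness 23, the clear gap is 415 − 0 − 23 = 392 mm.


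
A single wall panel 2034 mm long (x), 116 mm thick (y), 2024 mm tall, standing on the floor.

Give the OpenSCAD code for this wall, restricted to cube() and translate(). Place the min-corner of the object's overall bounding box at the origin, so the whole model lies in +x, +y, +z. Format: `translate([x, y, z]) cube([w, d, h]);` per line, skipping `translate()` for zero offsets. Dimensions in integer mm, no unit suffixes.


cube([2034, 116, 2024]);


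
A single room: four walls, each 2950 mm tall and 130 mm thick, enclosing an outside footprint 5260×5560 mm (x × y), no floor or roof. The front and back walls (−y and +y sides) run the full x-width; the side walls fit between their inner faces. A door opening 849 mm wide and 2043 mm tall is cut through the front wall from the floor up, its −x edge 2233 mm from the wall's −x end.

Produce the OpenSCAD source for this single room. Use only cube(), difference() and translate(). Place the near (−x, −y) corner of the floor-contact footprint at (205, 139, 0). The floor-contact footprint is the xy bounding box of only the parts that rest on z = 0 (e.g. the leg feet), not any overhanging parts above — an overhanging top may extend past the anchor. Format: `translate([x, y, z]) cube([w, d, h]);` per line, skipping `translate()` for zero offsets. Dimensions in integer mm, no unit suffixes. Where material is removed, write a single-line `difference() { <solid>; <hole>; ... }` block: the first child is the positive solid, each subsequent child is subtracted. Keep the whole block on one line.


difference() { translate([205, 139, 0]) cube([5260, 130, 2950]); translate([2438, 139, 0]) cube([849, 130, 2043]); }
translate([205, 5569, 0]) cube([5260, 130, 2950]);
translate([205, 269, 0]) cube([130, 5300, 2950]);
translate([5335, 269, 0]) cube([130, 5300, 2950]);


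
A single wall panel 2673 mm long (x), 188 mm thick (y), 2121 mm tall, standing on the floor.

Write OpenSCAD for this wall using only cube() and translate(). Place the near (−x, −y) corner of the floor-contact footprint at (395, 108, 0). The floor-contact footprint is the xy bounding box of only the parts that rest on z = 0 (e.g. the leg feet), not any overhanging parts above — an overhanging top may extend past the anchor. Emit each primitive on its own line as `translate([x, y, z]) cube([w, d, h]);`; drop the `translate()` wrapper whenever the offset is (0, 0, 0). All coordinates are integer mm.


translate([395, 108, 0]) cube([2673, 188, 2121]);


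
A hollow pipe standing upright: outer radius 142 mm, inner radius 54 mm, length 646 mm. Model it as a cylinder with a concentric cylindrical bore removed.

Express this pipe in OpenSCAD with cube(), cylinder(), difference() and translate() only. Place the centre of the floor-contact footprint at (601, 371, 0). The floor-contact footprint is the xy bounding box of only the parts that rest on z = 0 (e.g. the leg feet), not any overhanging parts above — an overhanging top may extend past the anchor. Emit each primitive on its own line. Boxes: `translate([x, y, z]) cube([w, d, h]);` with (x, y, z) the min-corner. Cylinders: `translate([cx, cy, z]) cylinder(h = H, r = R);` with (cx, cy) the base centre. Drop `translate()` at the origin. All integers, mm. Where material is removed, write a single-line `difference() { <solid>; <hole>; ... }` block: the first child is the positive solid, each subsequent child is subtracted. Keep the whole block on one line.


difference() { translate([601, 371, 0]) cylinder(h = 646, r = 142); translate([601, 371, 0]) cylinder(h = 646, r = 54); }


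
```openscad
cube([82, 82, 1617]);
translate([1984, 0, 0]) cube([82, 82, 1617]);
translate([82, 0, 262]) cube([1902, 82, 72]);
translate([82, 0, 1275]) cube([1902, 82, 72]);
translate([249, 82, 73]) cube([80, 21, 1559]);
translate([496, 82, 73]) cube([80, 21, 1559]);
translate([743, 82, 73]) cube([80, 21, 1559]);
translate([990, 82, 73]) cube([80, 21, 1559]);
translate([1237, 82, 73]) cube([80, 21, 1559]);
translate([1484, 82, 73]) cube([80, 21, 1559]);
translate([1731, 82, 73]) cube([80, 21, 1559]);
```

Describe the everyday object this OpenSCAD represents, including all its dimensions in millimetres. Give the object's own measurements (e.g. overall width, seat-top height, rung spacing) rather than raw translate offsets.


A fence section. Two 82×82 mm posts, 1617 mm tall, stand on the floor with a clear span of 1902 mm between their inner faces. Two horizontal rails of 82×72 mm section span the gap between the posts with their undersides at z = 262 mm and z = 1275 mm, flush with the posts' −y face. 7 pickets, each 80 mm wide, 21 mm thick and 1559 mm tall, are fixed to the +y face of the rails with their bottoms at z = 73 mm, spaced across the span with a 167 mm gap after the −x post and between neighbouring pickets, with 173 mm left before the +x post.


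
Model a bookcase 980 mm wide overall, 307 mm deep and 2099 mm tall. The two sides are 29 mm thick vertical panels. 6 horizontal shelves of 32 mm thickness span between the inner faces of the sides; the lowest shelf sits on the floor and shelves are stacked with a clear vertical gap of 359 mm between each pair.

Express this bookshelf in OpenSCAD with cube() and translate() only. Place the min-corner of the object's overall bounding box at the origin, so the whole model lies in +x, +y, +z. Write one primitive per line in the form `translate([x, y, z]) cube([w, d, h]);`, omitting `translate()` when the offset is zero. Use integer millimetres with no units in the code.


cube([29, 307, 2099]);
translate([951, 0, 0]) cube([29, 307, 2099]);
translate([29, 0, 0]) cube([922, 307, 32]);
translate([29, 0, 391]) cube([922, 307, 32]);
translate([29, 0, 782]) cube([922, 307, 32]);
translate([29, 0, 1173]) cube([922, 307, 32]);
translate([29, 0, 1564]) cube([922, 307, 32]);
translate([29, 0, 1955]) cube([922, 307, 32]);


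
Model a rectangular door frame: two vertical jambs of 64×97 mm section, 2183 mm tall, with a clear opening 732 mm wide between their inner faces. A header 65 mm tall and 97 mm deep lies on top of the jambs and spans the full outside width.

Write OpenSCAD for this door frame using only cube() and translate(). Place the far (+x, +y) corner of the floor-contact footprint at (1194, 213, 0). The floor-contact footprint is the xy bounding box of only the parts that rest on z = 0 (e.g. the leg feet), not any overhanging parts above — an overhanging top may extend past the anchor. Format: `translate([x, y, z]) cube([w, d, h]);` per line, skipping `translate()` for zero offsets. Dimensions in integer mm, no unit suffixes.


translate([334, 116, 0]) cube([64, 97, 2183]);
translate([1130, 116, 0]) cube([64, 97, 2183]);
translate([334, 116, 2183]) cube([860, 97, 65]);


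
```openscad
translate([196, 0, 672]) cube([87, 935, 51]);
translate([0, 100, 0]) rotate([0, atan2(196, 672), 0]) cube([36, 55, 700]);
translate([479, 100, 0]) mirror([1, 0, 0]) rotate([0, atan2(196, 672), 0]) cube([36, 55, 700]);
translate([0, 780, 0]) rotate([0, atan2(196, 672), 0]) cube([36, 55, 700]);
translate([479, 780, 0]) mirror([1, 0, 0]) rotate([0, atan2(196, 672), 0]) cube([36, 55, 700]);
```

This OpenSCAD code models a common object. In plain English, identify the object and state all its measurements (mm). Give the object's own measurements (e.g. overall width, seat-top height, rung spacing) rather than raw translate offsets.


A sawhorse. A 87×935×51 mm beam (x, y, z) sits on two A-frame leg pairs. Each pair is two raked legs of 36×55 mm section (55 mm along y) splaying symmetrically in x. Each leg rises 672 mm vertically over 196 mm of horizontal reach and is 700 mm long along its own axis. Every leg's outer bottom edge rests on the floor and its outer top edge meets a bottom edge of the beam — the left legs (tilting toward +x) meet the beam's −x bottom edge, the right legs (their mirror images, tilting toward −x) meet its +x bottom edge — so the leg tops tuck under the beam, the beam's underside is 672 mm above the floor, and the feet are 479 mm apart outside-to-outside with the beam centred between them. The two leg pairs are set in 100 mm from either end of the beam.


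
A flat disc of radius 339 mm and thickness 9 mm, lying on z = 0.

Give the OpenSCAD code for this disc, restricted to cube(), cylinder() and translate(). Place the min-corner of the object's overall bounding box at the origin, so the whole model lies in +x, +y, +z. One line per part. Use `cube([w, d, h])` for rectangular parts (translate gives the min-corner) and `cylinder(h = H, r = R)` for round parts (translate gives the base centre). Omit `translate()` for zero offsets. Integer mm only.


translate([339, 339, 0]) cylinder(h = 9, r = 339);


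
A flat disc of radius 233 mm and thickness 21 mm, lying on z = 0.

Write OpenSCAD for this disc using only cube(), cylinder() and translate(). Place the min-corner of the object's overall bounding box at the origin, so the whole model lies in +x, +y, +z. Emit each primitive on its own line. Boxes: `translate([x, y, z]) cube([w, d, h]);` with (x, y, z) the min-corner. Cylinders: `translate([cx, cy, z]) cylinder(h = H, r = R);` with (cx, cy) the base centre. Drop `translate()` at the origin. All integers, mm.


translate([233, 233, 0]) cylinder(h = 21, r = 233);


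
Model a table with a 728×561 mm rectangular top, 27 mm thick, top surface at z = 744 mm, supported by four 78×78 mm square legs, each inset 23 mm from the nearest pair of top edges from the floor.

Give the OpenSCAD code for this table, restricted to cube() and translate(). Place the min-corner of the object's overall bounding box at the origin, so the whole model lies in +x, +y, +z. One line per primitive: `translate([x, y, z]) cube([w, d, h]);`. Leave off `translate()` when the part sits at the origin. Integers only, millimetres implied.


translate([0, 0, 717]) cube([728, 561, 27]);
translate([23, 23, 0]) cube([78, 78, 717]);
translate([627, 23, 0]) cube([78, 78, 717]);
translate([23, 460, 0]) cube([78, 78, 717]);
translate([627, 460, 0]) cube([78, 78, 717]);


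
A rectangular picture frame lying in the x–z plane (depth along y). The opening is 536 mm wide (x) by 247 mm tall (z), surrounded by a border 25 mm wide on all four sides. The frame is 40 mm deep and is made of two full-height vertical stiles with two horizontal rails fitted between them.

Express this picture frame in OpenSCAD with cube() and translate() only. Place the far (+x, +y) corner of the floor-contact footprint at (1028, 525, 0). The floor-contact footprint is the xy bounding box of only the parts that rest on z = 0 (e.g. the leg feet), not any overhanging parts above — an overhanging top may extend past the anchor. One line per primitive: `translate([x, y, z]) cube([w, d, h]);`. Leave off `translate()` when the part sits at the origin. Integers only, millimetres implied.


translate([442, 485, 0]) cube([25, 40, 297]);
translate([1003, 485, 0]) cube([25, 40, 297]);
translate([467, 485, 0]) cube([536, 40, 25]);
translate([467, 485, 272]) cube([536, 40, 25]);


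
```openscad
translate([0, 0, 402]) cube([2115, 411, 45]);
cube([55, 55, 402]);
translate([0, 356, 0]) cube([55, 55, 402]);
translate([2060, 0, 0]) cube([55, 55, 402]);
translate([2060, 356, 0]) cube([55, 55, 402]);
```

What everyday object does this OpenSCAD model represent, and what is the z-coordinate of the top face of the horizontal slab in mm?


A bench. The seat-top height is 447 mm.

A long slab on four corner posts — a bench. The slab sits at z = 402 with thickness 45, so the top is 402 + 45 = 447 mm.


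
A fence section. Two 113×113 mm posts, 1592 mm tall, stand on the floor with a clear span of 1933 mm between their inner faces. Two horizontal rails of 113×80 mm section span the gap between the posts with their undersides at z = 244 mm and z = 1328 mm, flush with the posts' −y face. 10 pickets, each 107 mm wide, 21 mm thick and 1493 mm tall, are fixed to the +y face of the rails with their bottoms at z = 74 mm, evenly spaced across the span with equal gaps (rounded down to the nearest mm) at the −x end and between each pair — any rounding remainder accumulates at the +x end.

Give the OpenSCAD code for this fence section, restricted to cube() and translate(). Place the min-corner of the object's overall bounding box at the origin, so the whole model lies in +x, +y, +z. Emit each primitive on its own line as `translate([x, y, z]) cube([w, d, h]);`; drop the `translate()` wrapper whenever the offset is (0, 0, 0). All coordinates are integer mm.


cube([113, 113, 1592]);
translate([2046, 0, 0]) cube([113, 113, 1592]);
translate([113, 0, 244]) cube([1933, 113, 80]);
translate([113, 0, 1328]) cube([1933, 113, 80]);
translate([191, 113, 74]) cube([107, 21, 1493]);
translate([376, 113, 74]) cube([107, 21, 1493]);
translate([561, 113, 74]) cube([107, 21, 1493]);
translate([746, 113, 74]) cube([107, 21, 1493]);
translate([931, 113, 74]) cube([107, 21, 1493]);
translate([1116, 113, 74]) cube([107, 21, 1493]);
translate([1301, 113, 74]) cube([107, 21, 1493]);
translate([1486, 113, 74]) cube([107, 21, 1493]);
translate([1671, 113, 74]) cube([107, 21, 1493]);
translate([1856, 113, 74]) cube([107, 21, 1493]);


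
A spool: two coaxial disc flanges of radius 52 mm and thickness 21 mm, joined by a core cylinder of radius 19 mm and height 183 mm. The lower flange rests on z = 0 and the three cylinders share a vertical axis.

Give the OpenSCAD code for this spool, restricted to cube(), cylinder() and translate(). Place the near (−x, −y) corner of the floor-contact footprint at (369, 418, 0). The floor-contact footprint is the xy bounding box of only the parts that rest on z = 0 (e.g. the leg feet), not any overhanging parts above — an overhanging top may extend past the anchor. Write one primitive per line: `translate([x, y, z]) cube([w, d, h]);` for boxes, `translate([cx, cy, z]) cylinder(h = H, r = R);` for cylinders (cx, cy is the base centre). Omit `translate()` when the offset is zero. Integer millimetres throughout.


translate([421, 470, 0]) cylinder(h = 21, r = 52);
translate([421, 470, 21]) cylinder(h = 183, r = 19);
translate([421, 470, 204]) cylinder(h = 21, r = 52);


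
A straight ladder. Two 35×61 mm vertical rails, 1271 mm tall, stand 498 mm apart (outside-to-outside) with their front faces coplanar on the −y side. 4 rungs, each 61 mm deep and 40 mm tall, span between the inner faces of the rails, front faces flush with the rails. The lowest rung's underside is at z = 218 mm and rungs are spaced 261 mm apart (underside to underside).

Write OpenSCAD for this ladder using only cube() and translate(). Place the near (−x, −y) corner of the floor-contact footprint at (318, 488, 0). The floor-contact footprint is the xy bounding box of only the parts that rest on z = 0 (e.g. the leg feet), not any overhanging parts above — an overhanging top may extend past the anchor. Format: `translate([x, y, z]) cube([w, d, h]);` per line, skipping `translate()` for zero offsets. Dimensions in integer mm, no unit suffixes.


translate([318, 488, 0]) cube([35, 61, 1271]);
translate([781, 488, 0]) cube([35, 61, 1271]);
translate([353, 488, 218]) cube([428, 61, 40]);
translate([353, 488, 479]) cube([428, 61, 40]);
translate([353, 488, 740]) cube([428, 61, 40]);
translate([353, 488, 1001]) cube([428, 61, 40]);


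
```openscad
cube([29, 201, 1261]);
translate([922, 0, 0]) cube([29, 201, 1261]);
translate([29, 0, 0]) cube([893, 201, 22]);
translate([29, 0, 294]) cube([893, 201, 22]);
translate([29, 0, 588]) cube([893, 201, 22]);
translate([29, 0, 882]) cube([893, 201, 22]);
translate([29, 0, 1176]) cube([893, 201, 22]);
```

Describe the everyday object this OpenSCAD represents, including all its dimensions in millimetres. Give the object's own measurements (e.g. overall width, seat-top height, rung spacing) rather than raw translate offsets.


An open bookshelf. Two side panels, each 29 mm thick, 201 mm deep and 1261 mm tall, stand 951 mm apart (outside-to-outside). Between them sit 5 shelves, each 22 mm thick and 201 mm deep, spanning the full gap between the sides. The bottom shelf rests on the floor (its underside at z = 0) and the clear gap between one shelf's top and the next shelf's underside is 272 mm.


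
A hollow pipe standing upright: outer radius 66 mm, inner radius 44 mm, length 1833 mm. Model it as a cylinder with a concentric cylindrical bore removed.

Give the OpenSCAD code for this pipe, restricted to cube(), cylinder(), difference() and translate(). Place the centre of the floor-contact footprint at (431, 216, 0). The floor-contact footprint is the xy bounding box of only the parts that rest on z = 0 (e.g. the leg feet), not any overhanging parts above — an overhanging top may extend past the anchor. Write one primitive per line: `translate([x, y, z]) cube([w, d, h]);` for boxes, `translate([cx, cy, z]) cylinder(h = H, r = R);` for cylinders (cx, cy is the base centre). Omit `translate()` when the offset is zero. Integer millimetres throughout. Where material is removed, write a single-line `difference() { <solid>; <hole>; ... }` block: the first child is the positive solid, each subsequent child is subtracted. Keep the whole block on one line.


difference() { translate([431, 216, 0]) cylinder(h = 1833, r = 66); translate([431, 216, 0]) cylinder(h = 1833, r = 44); }


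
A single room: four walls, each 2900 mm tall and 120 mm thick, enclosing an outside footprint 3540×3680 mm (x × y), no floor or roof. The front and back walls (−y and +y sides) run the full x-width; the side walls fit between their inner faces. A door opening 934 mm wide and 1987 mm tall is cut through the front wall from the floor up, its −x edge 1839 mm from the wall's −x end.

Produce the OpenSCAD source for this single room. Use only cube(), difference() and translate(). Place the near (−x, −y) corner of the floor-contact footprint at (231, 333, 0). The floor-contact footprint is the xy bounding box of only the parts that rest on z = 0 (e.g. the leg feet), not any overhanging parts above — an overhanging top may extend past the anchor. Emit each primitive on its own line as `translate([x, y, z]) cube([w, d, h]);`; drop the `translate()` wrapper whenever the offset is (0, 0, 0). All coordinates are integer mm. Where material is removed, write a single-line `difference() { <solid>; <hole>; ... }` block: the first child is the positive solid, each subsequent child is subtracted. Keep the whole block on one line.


difference() { translate([231, 333, 0]) cube([3540, 120, 2900]); translate([2070, 333, 0]) cube([934, 120, 1987]); }
translate([231, 3893, 0]) cube([3540, 120, 2900]);
translate([231, 453, 0]) cube([120, 3440, 2900]);
translate([3651, 453, 0]) cube([120, 3440, 2900]);


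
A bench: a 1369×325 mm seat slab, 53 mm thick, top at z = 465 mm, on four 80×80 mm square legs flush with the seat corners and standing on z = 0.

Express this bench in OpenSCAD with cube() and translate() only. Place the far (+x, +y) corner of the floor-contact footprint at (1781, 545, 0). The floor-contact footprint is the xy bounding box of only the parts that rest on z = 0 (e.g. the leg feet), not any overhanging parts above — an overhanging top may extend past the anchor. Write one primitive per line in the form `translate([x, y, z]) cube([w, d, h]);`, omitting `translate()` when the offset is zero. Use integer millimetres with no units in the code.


translate([412, 220, 412]) cube([1369, 325, 53]);
translate([412, 220, 0]) cube([80, 80, 412]);
translate([412, 465, 0]) cube([80, 80, 412]);
translate([1701, 220, 0]) cube([80, 80, 412]);
translate([1701, 465, 0]) cube([80, 80, 412]);


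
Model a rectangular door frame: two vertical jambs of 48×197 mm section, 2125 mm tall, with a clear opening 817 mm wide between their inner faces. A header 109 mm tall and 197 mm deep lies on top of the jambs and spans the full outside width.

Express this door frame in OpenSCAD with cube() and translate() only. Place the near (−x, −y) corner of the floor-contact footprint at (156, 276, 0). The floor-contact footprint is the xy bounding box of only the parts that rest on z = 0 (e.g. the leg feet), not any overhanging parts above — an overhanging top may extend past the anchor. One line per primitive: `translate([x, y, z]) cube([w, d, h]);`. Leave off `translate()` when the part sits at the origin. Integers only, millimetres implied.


translate([156, 276, 0]) cube([48, 197, 2125]);
translate([1021, 276, 0]) cube([48, 197, 2125]);
translate([156, 276, 2125]) cube([913, 197, 109]);


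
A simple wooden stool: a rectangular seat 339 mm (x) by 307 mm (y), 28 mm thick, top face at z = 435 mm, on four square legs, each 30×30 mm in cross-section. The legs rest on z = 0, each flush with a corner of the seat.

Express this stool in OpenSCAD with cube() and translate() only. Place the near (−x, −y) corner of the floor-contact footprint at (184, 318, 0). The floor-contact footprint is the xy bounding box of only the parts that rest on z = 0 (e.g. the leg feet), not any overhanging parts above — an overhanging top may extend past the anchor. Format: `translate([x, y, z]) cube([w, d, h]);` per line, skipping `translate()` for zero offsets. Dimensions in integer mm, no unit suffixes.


translate([184, 318, 407]) cube([339, 307, 28]);
translate([184, 318, 0]) cube([30, 30, 407]);
translate([493, 318, 0]) cube([30, 30, 407]);
translate([184, 595, 0]) cube([30, 30, 407]);
translate([493, 595, 0]) cube([30, 30, 407]);


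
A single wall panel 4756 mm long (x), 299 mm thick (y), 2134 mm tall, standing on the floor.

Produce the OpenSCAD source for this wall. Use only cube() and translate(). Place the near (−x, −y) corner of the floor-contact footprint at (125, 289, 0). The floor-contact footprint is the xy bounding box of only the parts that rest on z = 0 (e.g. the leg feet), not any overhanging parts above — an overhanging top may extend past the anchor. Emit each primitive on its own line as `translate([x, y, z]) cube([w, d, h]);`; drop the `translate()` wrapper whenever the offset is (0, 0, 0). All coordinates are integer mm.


translate([125, 289, 0]) cube([4756, 299, 2134]);


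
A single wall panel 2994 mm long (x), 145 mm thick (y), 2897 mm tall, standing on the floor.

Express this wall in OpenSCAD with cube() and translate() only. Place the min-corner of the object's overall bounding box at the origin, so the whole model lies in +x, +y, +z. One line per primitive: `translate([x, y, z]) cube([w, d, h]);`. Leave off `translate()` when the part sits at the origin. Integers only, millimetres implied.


cube([2994, 145, 2897]);


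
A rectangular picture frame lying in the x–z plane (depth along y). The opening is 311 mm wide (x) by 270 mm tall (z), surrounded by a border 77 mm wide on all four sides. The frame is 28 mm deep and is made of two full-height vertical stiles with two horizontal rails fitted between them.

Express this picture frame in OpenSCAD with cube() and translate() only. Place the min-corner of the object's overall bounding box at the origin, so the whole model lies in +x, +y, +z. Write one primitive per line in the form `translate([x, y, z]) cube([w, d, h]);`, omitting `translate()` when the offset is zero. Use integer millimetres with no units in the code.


cube([77, 28, 424]);
translate([388, 0, 0]) cube([77, 28, 424]);
translate([77, 0, 0]) cube([311, 28, 77]);
translate([77, 0, 347]) cube([311, 28, 77]);


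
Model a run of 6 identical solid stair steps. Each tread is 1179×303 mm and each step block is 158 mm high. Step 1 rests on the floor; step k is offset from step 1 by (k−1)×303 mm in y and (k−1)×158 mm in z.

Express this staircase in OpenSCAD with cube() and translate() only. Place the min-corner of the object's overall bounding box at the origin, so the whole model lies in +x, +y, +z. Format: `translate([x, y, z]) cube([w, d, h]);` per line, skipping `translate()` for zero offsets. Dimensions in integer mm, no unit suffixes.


cube([1179, 303, 158]);
translate([0, 303, 158]) cube([1179, 303, 158]);
translate([0, 606, 316]) cube([1179, 303, 158]);
translate([0, 909, 474]) cube([1179, 303, 158]);
translate([0, 1212, 632]) cube([1179, 303, 158]);
translate([0, 1515, 790]) cube([1179, 303, 158]);


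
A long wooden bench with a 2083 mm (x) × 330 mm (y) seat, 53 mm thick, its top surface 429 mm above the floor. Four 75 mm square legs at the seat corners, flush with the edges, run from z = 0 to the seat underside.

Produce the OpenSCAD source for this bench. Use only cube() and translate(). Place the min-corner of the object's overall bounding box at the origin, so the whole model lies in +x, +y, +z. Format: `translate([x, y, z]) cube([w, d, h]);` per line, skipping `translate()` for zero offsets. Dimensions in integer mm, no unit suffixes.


translate([0, 0, 376]) cube([2083, 330, 53]);
cube([75, 75, 376]);
translate([0, 255, 0]) cube([75, 75, 376]);
translate([2008, 0, 0]) cube([75, 75, 376]);
translate([2008, 255, 0]) cube([75, 75, 376]);


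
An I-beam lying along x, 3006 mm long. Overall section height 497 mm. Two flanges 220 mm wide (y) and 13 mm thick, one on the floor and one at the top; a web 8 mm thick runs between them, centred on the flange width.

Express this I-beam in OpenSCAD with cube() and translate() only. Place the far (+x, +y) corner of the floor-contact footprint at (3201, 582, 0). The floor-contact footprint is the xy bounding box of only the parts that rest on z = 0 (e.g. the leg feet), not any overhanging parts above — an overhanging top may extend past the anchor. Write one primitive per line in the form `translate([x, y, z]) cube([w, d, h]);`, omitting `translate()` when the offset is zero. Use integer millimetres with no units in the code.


translate([195, 362, 0]) cube([3006, 220, 13]);
translate([195, 468, 13]) cube([3006, 8, 471]);
translate([195, 362, 484]) cube([3006, 220, 13]);


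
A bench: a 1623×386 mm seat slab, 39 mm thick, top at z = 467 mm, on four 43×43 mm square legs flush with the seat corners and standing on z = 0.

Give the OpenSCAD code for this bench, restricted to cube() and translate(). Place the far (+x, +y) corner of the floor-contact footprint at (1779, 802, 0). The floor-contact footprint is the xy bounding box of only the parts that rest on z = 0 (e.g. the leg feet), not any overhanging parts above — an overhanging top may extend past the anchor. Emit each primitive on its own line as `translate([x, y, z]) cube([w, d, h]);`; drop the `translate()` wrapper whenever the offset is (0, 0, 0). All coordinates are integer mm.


translate([156, 416, 428]) cube([1623, 386, 39]);
translate([156, 416, 0]) cube([43, 43, 428]);
translate([156, 759, 0]) cube([43, 43, 428]);
translate([1736, 416, 0]) cube([43, 43, 428]);
translate([1736, 759, 0]) cube([43, 43, 428]);


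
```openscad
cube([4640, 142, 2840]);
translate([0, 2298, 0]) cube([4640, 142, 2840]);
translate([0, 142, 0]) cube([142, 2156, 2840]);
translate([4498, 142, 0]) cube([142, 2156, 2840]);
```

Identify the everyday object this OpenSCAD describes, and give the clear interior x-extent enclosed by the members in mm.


A house (or room) frame. The interior width is 4356 mm.

Four 2840 mm walls enclosing a rectangle with no floor or roof — a room or house frame. Outside width is 4640 mm and wall thickness is 142 mm, so the interior width is 4640 − 2 × 142 = 4356 mm.


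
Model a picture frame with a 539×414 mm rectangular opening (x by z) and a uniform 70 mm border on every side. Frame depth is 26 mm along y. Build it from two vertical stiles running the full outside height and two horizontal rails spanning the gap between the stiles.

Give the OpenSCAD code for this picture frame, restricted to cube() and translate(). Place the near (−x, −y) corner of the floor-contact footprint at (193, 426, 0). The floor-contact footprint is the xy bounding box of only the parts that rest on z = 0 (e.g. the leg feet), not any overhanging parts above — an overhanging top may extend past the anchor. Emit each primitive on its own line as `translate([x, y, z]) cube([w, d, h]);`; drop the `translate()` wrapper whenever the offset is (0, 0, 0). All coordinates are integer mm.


translate([193, 426, 0]) cube([70, 26, 554]);
translate([802, 426, 0]) cube([70, 26, 554]);
translate([263, 426, 0]) cube([539, 26, 70]);
translate([263, 426, 484]) cube([539, 26, 70]);


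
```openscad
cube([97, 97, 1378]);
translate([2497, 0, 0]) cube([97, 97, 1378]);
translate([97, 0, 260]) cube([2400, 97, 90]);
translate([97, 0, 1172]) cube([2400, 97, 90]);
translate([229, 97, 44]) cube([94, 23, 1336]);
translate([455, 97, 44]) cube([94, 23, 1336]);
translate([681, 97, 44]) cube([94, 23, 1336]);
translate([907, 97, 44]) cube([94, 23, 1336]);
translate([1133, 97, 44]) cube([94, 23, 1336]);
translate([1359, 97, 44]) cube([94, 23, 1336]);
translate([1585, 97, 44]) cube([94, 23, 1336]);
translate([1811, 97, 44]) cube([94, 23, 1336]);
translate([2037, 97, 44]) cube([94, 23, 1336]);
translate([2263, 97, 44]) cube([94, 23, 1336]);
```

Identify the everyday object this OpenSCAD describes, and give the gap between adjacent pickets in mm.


A fence section. The picket gap is 132 mm.

Two posts, two rails, 10 pickets — a fence section. Span 2400 mm holds 10 pickets of 94 mm with 11 equal gaps: ⌊(2400 − 10·94) / 11⌋ = 132 mm.
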